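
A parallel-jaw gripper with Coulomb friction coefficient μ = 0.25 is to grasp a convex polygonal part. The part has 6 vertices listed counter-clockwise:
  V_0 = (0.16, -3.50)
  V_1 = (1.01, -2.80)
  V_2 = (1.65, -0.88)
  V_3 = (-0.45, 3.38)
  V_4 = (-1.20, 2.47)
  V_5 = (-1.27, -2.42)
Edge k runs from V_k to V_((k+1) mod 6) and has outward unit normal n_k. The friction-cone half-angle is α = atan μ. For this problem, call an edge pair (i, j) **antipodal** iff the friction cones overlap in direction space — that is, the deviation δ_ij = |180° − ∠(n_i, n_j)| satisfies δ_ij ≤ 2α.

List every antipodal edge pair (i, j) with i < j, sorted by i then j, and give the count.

count = 5; pairs: (0,3), (1,3), (1,4), (2,4), (2,5)

α = atan 0.25 = 14.04°;  2α = 28.07°
n_0 = (+0.6357, -0.7719)
n_1 = (+0.9487, -0.3162)
n_2 = (+0.8969, +0.4422)
n_3 = (-0.7717, +0.6360)
n_4 = (-0.9999, +0.0143)
n_5 = (-0.6027, -0.7980)
  (0,1): δ = 147.91°  ·
  (0,2): δ = 103.23°  ·
  (0,3): δ = 11.03°  ✓
  (0,4): δ = 49.71°  ·
  (0,5): δ = 103.47°  ·
  (1,2): δ = 135.32°  ·
  (1,3): δ = 21.06°  ✓
  (1,4): δ = 17.61°  ✓
  (1,5): δ = 71.37°  ·
  (2,3): δ = 65.74°  ·
  (2,4): δ = 27.06°  ✓
  (2,5): δ = 26.70°  ✓
  (3,4): δ = 141.33°  ·
  (3,5): δ = 87.57°  ·
  (4,5): δ = 126.24°  ·
antipodal pairs: 5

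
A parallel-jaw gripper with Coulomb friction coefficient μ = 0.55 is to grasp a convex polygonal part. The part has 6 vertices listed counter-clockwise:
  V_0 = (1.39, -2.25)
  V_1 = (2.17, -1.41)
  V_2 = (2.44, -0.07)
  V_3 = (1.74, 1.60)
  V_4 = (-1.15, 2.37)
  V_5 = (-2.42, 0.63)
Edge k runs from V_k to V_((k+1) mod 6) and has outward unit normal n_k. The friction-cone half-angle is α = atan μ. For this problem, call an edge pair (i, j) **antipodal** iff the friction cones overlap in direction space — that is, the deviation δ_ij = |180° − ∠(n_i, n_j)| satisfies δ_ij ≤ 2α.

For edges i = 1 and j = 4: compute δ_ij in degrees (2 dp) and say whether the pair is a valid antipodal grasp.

δ = 24.73°, valid

α = atan 0.55 = 28.81°;  2α = 57.62°
edge 1: e_1 = (+0.27, +1.34);  n_1 = (+0.9803, -0.1975)
edge 4: e_4 = (-1.27, -1.74);  n_4 = (-0.8077, +0.5896)
∠(n_1, n_4) = 155.27°
δ = |180° − 155.27°| = 24.73°
24.73° ≤ 2α = 57.62°  →  valid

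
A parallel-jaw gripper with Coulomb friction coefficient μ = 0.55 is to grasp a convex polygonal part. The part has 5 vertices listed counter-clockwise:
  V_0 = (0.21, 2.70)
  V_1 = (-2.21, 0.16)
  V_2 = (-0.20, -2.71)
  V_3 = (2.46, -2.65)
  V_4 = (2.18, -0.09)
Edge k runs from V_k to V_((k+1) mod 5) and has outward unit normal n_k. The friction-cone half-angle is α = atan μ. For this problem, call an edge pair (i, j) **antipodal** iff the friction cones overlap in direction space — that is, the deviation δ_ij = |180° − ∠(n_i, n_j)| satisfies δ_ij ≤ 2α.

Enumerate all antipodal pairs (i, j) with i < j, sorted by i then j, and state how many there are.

α = atan 0.55 = 28.81°;  2α = 57.62°
n_0 = (-0.7240, +0.6898)
n_1 = (-0.8191, -0.5737)
n_2 = (+0.0226, -0.9997)
n_3 = (+0.9941, +0.1087)
n_4 = (+0.8169, +0.5768)
  (0,1): δ = 101.38°  ·
  (0,2): δ = 45.09°  ✓
  (0,3): δ = 49.86°  ✓
  (0,4): δ = 78.84°  ·
  (1,2): δ = 123.71°  ·
  (1,3): δ = 28.76°  ✓
  (1,4): δ = 0.22°  ✓
  (2,3): δ = 85.05°  ·
  (2,4): δ = 56.07°  ✓
  (3,4): δ = 151.02°  ·
antipodal pairs: 5

count = 5; pairs: (0,2), (0,3), (1,3), (1,4), (2,4)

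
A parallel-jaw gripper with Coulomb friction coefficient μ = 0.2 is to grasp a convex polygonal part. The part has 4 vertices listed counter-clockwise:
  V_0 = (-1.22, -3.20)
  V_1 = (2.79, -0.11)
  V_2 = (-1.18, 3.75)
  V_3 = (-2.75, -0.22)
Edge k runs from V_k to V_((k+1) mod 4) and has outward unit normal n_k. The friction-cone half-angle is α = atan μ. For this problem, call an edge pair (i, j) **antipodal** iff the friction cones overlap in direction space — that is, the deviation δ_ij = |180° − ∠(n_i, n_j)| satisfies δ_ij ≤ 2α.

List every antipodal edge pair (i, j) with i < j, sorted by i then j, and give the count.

α = atan 0.2 = 11.31°;  2α = 22.62°
n_0 = (+0.6104, -0.7921)
n_1 = (+0.6971, +0.7170)
n_2 = (-0.9299, +0.3678)
n_3 = (-0.8896, -0.4567)
  (0,1): δ = 81.81°  ·
  (0,2): δ = 30.81°  ·
  (0,3): δ = 79.56°  ·
  (1,2): δ = 67.38°  ·
  (1,3): δ = 18.63°  ✓
  (2,3): δ = 131.25°  ·
antipodal pairs: 1

count = 1; pairs: (1,3)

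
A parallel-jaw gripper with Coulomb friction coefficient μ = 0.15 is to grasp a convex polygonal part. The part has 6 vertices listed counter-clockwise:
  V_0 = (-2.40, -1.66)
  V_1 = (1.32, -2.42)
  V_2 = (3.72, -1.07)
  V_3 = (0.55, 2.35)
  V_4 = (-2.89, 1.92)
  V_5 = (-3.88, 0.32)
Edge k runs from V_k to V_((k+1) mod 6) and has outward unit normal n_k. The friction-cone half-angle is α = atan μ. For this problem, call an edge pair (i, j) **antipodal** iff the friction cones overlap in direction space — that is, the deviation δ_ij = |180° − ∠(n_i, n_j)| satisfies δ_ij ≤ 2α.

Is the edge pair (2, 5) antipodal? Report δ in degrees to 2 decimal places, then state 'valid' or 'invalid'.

α = atan 0.15 = 8.53°;  2α = 17.06°
edge 2: e_2 = (-3.17, +3.42);  n_2 = (+0.7334, +0.6798)
edge 5: e_5 = (+1.48, -1.98);  n_5 = (-0.8010, -0.5987)
∠(n_2, n_5) = 173.95°
δ = |180° − 173.95°| = 6.05°
6.05° ≤ 2α = 17.06°  →  valid

δ = 6.05°, valid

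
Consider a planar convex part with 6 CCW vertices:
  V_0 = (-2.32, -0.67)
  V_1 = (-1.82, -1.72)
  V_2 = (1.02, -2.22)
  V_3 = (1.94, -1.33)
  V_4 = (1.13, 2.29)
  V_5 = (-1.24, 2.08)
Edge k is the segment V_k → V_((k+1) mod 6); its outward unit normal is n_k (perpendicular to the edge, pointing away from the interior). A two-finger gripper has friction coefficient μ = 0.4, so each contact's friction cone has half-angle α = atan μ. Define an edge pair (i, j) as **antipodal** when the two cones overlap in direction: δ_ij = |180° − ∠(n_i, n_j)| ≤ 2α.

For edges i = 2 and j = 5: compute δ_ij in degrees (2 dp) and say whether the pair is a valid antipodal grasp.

α = atan 0.4 = 21.80°;  2α = 43.60°
edge 2: e_2 = (+0.92, +0.89);  n_2 = (+0.6953, -0.7187)
edge 5: e_5 = (-1.08, -2.75);  n_5 = (-0.9308, +0.3655)
∠(n_2, n_5) = 155.49°
δ = |180° − 155.49°| = 24.51°
24.51° ≤ 2α = 43.60°  →  valid

δ = 24.51°, valid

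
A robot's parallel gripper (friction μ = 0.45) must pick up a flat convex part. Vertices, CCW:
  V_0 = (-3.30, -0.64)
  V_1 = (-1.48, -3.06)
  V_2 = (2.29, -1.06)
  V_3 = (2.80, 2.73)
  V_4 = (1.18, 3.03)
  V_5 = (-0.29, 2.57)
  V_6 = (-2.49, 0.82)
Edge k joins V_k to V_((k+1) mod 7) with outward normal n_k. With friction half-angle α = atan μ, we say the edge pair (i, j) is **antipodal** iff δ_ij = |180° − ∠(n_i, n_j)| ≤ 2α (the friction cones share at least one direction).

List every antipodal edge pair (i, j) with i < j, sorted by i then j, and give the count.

count = 8; pairs: (0,2), (0,3), (1,3), (1,4), (1,5), (1,6), (2,5), (2,6)

α = atan 0.45 = 24.23°;  2α = 48.46°
n_0 = (-0.7992, -0.6011)
n_1 = (+0.4686, -0.8834)
n_2 = (+0.9911, -0.1334)
n_3 = (+0.1821, +0.9833)
n_4 = (-0.2986, +0.9544)
n_5 = (-0.6225, +0.7826)
n_6 = (-0.8744, +0.4851)
  (0,1): δ = 99.00°  ·
  (0,2): δ = 44.61°  ✓
  (0,3): δ = 42.56°  ✓
  (0,4): δ = 70.43°  ·
  (0,5): δ = 91.56°  ·
  (0,6): δ = 114.03°  ·
  (1,2): δ = 125.61°  ·
  (1,3): δ = 38.44°  ✓
  (1,4): δ = 10.57°  ✓
  (1,5): δ = 10.55°  ✓
  (1,6): δ = 33.03°  ✓
  (2,3): δ = 92.83°  ·
  (2,4): δ = 64.96°  ·
  (2,5): δ = 43.84°  ✓
  (2,6): δ = 21.36°  ✓
  (3,4): δ = 152.13°  ·
  (3,5): δ = 131.01°  ·
  (3,6): δ = 108.53°  ·
  (4,5): δ = 158.88°  ·
  (4,6): δ = 136.40°  ·
  (5,6): δ = 157.52°  ·
antipodal pairs: 8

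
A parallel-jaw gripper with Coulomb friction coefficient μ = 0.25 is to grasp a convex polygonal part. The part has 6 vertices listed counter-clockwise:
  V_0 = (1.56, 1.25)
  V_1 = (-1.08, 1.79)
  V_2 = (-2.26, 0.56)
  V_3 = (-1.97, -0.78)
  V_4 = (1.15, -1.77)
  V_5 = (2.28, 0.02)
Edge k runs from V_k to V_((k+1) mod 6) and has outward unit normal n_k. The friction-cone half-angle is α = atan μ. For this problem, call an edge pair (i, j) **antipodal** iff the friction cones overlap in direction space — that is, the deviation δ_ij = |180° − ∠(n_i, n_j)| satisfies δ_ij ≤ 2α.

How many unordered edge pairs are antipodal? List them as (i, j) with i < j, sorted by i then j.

α = atan 0.25 = 14.04°;  2α = 28.07°
n_0 = (+0.2004, +0.9797)
n_1 = (-0.7216, +0.6923)
n_2 = (-0.9774, -0.2115)
n_3 = (-0.3024, -0.9532)
n_4 = (+0.8456, -0.5338)
n_5 = (+0.8630, +0.5052)
  (0,1): δ = 122.25°  ·
  (0,2): δ = 66.23°  ·
  (0,3): δ = 6.04°  ✓
  (0,4): δ = 69.30°  ·
  (0,5): δ = 131.90°  ·
  (1,2): δ = 123.98°  ·
  (1,3): δ = 63.79°  ·
  (1,4): δ = 11.55°  ✓
  (1,5): δ = 74.15°  ·
  (2,3): δ = 119.82°  ·
  (2,4): δ = 44.48°  ·
  (2,5): δ = 18.13°  ✓
  (3,4): δ = 104.66°  ·
  (3,5): δ = 42.05°  ·
  (4,5): δ = 117.39°  ·
antipodal pairs: 3

count = 3; pairs: (0,3), (1,4), (2,5)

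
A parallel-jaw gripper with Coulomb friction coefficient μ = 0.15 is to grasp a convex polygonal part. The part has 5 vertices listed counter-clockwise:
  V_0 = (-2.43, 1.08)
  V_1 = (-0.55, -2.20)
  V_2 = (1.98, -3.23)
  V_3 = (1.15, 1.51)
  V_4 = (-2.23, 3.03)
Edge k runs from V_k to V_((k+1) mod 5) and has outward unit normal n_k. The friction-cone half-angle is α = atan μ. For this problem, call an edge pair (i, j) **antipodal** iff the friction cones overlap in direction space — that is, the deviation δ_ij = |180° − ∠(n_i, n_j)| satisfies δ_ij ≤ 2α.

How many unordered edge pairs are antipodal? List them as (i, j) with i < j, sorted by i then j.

α = atan 0.15 = 8.53°;  2α = 17.06°
n_0 = (-0.8676, -0.4973)
n_1 = (-0.3771, -0.9262)
n_2 = (+0.9850, +0.1725)
n_3 = (+0.4101, +0.9120)
n_4 = (-0.9948, +0.1020)
  (0,1): δ = 141.97°  ·
  (0,2): δ = 19.89°  ·
  (0,3): δ = 35.97°  ·
  (0,4): δ = 144.32°  ·
  (1,2): δ = 57.92°  ·
  (1,3): δ = 2.06°  ✓
  (1,4): δ = 106.30°  ·
  (2,3): δ = 124.15°  ·
  (2,4): δ = 15.79°  ✓
  (3,4): δ = 71.64°  ·
antipodal pairs: 2

count = 2; pairs: (1,3), (2,4)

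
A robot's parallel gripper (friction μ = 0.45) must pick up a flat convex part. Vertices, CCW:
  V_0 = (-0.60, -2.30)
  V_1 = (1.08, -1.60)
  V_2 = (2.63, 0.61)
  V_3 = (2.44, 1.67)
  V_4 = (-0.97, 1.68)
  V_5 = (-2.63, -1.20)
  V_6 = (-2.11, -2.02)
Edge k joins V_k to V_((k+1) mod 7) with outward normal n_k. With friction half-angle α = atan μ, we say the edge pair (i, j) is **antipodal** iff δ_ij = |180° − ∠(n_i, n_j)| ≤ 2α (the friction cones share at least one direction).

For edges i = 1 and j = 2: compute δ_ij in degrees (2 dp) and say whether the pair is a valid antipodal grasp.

δ = 134.79°, invalid

α = atan 0.45 = 24.23°;  2α = 48.46°
edge 1: e_1 = (+1.55, +2.21);  n_1 = (+0.8187, -0.5742)
edge 2: e_2 = (-0.19, +1.06);  n_2 = (+0.9843, +0.1764)
∠(n_1, n_2) = 45.21°
δ = |180° − 45.21°| = 134.79°
134.79° > 2α = 48.46°  →  invalid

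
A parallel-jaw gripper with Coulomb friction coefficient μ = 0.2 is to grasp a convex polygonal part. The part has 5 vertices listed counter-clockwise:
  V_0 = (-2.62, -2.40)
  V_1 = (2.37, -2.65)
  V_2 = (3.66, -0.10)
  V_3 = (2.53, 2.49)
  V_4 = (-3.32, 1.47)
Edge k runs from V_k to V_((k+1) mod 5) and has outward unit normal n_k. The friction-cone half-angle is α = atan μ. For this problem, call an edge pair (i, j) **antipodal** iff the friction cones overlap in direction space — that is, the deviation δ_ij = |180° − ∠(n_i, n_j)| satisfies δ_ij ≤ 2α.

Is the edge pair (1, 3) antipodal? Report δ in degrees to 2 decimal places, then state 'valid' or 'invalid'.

α = atan 0.2 = 11.31°;  2α = 22.62°
edge 1: e_1 = (+1.29, +2.55);  n_1 = (+0.8923, -0.4514)
edge 3: e_3 = (-5.85, -1.02);  n_3 = (-0.1718, +0.9851)
∠(n_1, n_3) = 126.72°
δ = |180° − 126.72°| = 53.28°
53.28° > 2α = 22.62°  →  invalid

δ = 53.28°, invalid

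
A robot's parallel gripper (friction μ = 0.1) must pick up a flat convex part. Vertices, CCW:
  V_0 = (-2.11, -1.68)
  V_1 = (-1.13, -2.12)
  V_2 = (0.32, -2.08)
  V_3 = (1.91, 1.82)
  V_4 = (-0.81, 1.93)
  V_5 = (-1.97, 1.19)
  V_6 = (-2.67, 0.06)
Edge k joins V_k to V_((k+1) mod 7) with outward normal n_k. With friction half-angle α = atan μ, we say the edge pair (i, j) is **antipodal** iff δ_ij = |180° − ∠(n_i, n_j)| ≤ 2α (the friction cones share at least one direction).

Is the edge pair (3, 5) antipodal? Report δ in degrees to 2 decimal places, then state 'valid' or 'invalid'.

δ = 119.46°, invalid

α = atan 0.1 = 5.71°;  2α = 11.42°
edge 3: e_3 = (-2.72, +0.11);  n_3 = (+0.0404, +0.9992)
edge 5: e_5 = (-0.70, -1.13);  n_5 = (-0.8501, +0.5266)
∠(n_3, n_5) = 60.54°
δ = |180° − 60.54°| = 119.46°
119.46° > 2α = 11.42°  →  invalid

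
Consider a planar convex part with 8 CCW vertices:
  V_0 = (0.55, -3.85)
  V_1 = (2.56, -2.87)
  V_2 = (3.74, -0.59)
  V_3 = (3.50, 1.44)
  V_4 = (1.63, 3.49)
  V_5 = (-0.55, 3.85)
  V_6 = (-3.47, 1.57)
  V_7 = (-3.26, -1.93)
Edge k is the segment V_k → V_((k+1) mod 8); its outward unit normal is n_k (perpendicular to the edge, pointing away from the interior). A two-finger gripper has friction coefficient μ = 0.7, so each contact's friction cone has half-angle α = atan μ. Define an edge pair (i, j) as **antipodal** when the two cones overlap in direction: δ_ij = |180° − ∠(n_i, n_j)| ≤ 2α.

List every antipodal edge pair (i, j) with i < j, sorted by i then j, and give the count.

count = 12; pairs: (0,4), (0,5), (0,6), (1,5), (1,6), (2,5), (2,6), (2,7), (3,6), (3,7), (4,7), (5,7)

α = atan 0.7 = 34.99°;  2α = 69.98°
n_0 = (+0.4382, -0.8989)
n_1 = (+0.8881, -0.4596)
n_2 = (+0.9931, +0.1174)
n_3 = (+0.7388, +0.6739)
n_4 = (+0.1629, +0.9866)
n_5 = (-0.6154, +0.7882)
n_6 = (-0.9982, -0.0599)
n_7 = (-0.4500, -0.8930)
  (0,1): δ = 143.36°  ·
  (0,2): δ = 109.25°  ·
  (0,3): δ = 73.62°  ·
  (0,4): δ = 35.37°  ✓
  (0,5): δ = 11.99°  ✓
  (0,6): δ = 67.44°  ✓
  (0,7): δ = 127.26°  ·
  (1,2): δ = 145.89°  ·
  (1,3): δ = 110.27°  ·
  (1,4): δ = 72.01°  ·
  (1,5): δ = 24.65°  ✓
  (1,6): δ = 30.80°  ✓
  (1,7): δ = 90.62°  ·
  (2,3): δ = 144.37°  ·
  (2,4): δ = 106.12°  ·
  (2,5): δ = 58.76°  ✓
  (2,6): δ = 3.31°  ✓
  (2,7): δ = 56.51°  ✓
  (3,4): δ = 141.75°  ·
  (3,5): δ = 94.39°  ·
  (3,6): δ = 38.94°  ✓
  (3,7): δ = 20.88°  ✓
  (4,5): δ = 132.64°  ·
  (4,6): δ = 77.19°  ·
  (4,7): δ = 17.37°  ✓
  (5,6): δ = 124.55°  ·
  (5,7): δ = 64.73°  ✓
  (6,7): δ = 120.18°  ·
antipodal pairs: 12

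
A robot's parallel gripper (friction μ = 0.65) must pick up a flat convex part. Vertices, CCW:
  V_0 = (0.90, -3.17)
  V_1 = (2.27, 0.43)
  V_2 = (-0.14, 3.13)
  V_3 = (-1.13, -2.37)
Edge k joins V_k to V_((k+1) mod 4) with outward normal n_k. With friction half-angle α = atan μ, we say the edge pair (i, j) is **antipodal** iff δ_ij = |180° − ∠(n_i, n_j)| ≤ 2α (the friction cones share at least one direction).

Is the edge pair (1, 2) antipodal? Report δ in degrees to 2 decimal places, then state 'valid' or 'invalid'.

δ = 51.96°, valid

α = atan 0.65 = 33.02°;  2α = 66.05°
edge 1: e_1 = (-2.41, +2.70);  n_1 = (+0.7460, +0.6659)
edge 2: e_2 = (-0.99, -5.50);  n_2 = (-0.9842, +0.1772)
∠(n_1, n_2) = 128.04°
δ = |180° − 128.04°| = 51.96°
51.96° ≤ 2α = 66.05°  →  valid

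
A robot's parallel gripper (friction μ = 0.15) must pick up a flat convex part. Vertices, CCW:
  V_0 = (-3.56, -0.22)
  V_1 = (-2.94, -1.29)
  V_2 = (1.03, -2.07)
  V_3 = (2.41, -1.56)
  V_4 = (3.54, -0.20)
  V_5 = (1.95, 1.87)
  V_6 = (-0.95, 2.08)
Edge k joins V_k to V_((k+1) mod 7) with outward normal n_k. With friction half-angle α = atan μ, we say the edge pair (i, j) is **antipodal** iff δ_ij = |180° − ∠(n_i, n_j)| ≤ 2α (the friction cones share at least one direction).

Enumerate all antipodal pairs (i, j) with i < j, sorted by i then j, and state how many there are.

α = atan 0.15 = 8.53°;  2α = 17.06°
n_0 = (-0.8652, -0.5014)
n_1 = (-0.1928, -0.9812)
n_2 = (+0.3467, -0.9380)
n_3 = (+0.7691, -0.6391)
n_4 = (+0.7931, +0.6092)
n_5 = (+0.0722, +0.9974)
n_6 = (-0.6611, +0.7503)
  (0,1): δ = 131.21°  ·
  (0,2): δ = 99.81°  ·
  (0,3): δ = 69.81°  ·
  (0,4): δ = 7.44°  ✓
  (0,5): δ = 55.77°  ·
  (0,6): δ = 101.30°  ·
  (1,2): δ = 148.60°  ·
  (1,3): δ = 118.61°  ·
  (1,4): δ = 41.36°  ·
  (1,5): δ = 6.97°  ✓
  (1,6): δ = 52.50°  ·
  (2,3): δ = 150.01°  ·
  (2,4): δ = 72.75°  ·
  (2,5): δ = 24.42°  ·
  (2,6): δ = 21.10°  ·
  (3,4): δ = 102.75°  ·
  (3,5): δ = 54.42°  ·
  (3,6): δ = 8.89°  ✓
  (4,5): δ = 131.67°  ·
  (4,6): δ = 86.14°  ·
  (5,6): δ = 134.47°  ·
antipodal pairs: 3

count = 3; pairs: (0,4), (1,5), (3,6)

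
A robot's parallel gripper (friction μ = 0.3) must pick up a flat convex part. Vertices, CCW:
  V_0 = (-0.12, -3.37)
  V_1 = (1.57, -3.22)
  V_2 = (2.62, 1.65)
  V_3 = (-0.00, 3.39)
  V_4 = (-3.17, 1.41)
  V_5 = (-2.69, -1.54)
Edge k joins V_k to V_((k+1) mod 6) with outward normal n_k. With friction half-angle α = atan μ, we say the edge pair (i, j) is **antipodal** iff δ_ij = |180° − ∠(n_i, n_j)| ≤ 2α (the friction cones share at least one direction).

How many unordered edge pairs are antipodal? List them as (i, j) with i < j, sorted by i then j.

α = atan 0.3 = 16.70°;  2α = 33.40°
n_0 = (+0.0884, -0.9961)
n_1 = (+0.9775, -0.2108)
n_2 = (+0.5532, +0.8330)
n_3 = (-0.5298, +0.8481)
n_4 = (-0.9870, -0.1606)
n_5 = (-0.5800, -0.8146)
  (0,1): δ = 107.24°  ·
  (0,2): δ = 38.66°  ·
  (0,3): δ = 26.92°  ✓
  (0,4): δ = 94.17°  ·
  (0,5): δ = 139.47°  ·
  (1,2): δ = 111.42°  ·
  (1,3): δ = 45.84°  ·
  (1,4): δ = 21.41°  ✓
  (1,5): δ = 66.71°  ·
  (2,3): δ = 114.42°  ·
  (2,4): δ = 47.17°  ·
  (2,5): δ = 1.86°  ✓
  (3,4): δ = 112.75°  ·
  (3,5): δ = 67.44°  ·
  (4,5): δ = 134.69°  ·
antipodal pairs: 3

count = 3; pairs: (0,3), (1,4), (2,5)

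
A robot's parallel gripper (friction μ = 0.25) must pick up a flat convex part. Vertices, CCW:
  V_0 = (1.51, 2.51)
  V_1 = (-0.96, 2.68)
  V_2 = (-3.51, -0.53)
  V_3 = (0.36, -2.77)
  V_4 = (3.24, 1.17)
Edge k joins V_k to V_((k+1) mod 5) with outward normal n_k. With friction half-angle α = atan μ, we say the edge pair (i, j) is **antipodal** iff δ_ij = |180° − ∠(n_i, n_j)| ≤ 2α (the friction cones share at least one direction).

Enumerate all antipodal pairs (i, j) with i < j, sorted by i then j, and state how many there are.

count = 3; pairs: (0,2), (1,3), (2,4)

α = atan 0.25 = 14.04°;  2α = 28.07°
n_0 = (+0.0687, +0.9976)
n_1 = (-0.7830, +0.6220)
n_2 = (-0.5009, -0.8655)
n_3 = (+0.8073, -0.5901)
n_4 = (+0.6124, +0.7906)
  (0,1): δ = 124.53°  ·
  (0,2): δ = 26.13°  ✓
  (0,3): δ = 57.77°  ·
  (0,4): δ = 146.18°  ·
  (1,2): δ = 81.60°  ·
  (1,3): δ = 2.30°  ✓
  (1,4): δ = 90.70°  ·
  (2,3): δ = 96.10°  ·
  (2,4): δ = 7.70°  ✓
  (3,4): δ = 91.59°  ·
antipodal pairs: 3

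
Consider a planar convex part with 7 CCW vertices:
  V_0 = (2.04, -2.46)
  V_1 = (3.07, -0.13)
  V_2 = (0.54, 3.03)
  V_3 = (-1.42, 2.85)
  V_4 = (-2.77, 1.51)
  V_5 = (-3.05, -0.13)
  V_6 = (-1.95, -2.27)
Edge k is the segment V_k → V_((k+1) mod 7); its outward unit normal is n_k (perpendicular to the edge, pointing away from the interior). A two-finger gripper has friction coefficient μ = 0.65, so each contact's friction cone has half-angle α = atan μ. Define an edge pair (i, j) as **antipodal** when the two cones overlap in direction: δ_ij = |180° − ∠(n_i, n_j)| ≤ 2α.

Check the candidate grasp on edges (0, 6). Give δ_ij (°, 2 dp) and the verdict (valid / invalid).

α = atan 0.65 = 33.02°;  2α = 66.05°
edge 0: e_0 = (+1.03, +2.33);  n_0 = (+0.9146, -0.4043)
edge 6: e_6 = (+3.99, -0.19);  n_6 = (-0.0476, -0.9989)
∠(n_0, n_6) = 68.88°
δ = |180° − 68.88°| = 111.12°
111.12° > 2α = 66.05°  →  invalid

δ = 111.12°, invalid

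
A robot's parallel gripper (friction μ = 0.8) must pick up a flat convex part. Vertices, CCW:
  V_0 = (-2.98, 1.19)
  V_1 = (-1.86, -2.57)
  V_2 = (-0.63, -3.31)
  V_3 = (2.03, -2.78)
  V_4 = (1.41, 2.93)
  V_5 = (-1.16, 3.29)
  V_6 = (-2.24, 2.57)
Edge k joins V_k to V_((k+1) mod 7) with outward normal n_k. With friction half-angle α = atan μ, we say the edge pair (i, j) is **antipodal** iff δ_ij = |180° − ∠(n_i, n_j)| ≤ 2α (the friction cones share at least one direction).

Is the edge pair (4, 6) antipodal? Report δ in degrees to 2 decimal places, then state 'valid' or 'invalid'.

α = atan 0.8 = 38.66°;  2α = 77.32°
edge 4: e_4 = (-2.57, +0.36);  n_4 = (+0.1387, +0.9903)
edge 6: e_6 = (-0.74, -1.38);  n_6 = (-0.8813, +0.4726)
∠(n_4, n_6) = 69.77°
δ = |180° − 69.77°| = 110.23°
110.23° > 2α = 77.32°  →  invalid

δ = 110.23°, invalid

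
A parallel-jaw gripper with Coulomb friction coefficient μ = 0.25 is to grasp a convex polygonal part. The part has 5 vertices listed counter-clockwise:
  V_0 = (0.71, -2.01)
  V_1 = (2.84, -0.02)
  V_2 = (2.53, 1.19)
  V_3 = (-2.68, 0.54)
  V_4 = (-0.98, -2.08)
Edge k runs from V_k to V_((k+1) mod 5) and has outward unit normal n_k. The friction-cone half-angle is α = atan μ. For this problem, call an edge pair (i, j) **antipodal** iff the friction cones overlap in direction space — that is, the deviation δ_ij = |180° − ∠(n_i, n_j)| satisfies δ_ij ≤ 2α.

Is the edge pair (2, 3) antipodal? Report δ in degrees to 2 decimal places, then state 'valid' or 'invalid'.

δ = 64.13°, invalid

α = atan 0.25 = 14.04°;  2α = 28.07°
edge 2: e_2 = (-5.21, -0.65);  n_2 = (-0.1238, +0.9923)
edge 3: e_3 = (+1.70, -2.62);  n_3 = (-0.8389, -0.5443)
∠(n_2, n_3) = 115.87°
δ = |180° − 115.87°| = 64.13°
64.13° > 2α = 28.07°  →  invalid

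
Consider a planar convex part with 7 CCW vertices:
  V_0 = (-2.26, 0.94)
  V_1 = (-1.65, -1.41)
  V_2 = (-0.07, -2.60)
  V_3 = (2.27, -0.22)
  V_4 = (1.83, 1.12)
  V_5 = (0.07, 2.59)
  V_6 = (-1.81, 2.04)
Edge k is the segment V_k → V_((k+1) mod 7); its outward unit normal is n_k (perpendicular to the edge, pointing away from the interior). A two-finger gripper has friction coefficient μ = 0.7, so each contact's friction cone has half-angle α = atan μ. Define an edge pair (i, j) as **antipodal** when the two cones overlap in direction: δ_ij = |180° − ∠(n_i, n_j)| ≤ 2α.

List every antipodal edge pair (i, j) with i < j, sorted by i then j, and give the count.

α = atan 0.7 = 34.99°;  2α = 69.98°
n_0 = (-0.9679, -0.2512)
n_1 = (-0.6016, -0.7988)
n_2 = (+0.7131, -0.7011)
n_3 = (+0.9501, +0.3120)
n_4 = (+0.6410, +0.7675)
n_5 = (-0.2808, +0.9598)
n_6 = (-0.9255, +0.3786)
  (0,1): δ = 141.54°  ·
  (0,2): δ = 59.07°  ✓
  (0,3): δ = 3.63°  ✓
  (0,4): δ = 35.58°  ✓
  (0,5): δ = 91.76°  ·
  (0,6): δ = 143.20°  ·
  (1,2): δ = 97.53°  ·
  (1,3): δ = 34.84°  ✓
  (1,4): δ = 2.88°  ✓
  (1,5): δ = 53.29°  ✓
  (1,6): δ = 104.74°  ·
  (2,3): δ = 117.31°  ·
  (2,4): δ = 85.36°  ·
  (2,5): δ = 29.18°  ✓
  (2,6): δ = 22.27°  ✓
  (3,4): δ = 148.05°  ·
  (3,5): δ = 91.87°  ·
  (3,6): δ = 40.43°  ✓
  (4,5): δ = 123.82°  ·
  (4,6): δ = 72.38°  ·
  (5,6): δ = 128.56°  ·
antipodal pairs: 9

count = 9; pairs: (0,2), (0,3), (0,4), (1,3), (1,4), (1,5), (2,5), (2,6), (3,6)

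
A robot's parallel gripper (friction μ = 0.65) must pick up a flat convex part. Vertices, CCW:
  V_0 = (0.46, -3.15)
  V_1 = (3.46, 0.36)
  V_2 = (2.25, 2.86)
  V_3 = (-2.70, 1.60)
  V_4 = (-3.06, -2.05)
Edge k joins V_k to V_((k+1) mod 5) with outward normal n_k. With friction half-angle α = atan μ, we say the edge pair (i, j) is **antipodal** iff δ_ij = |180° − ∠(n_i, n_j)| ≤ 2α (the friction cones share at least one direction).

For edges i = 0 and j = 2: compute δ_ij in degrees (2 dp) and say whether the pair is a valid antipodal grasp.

δ = 35.20°, valid

α = atan 0.65 = 33.02°;  2α = 66.05°
edge 0: e_0 = (+3.00, +3.51);  n_0 = (+0.7602, -0.6497)
edge 2: e_2 = (-4.95, -1.26);  n_2 = (-0.2467, +0.9691)
∠(n_0, n_2) = 144.80°
δ = |180° − 144.80°| = 35.20°
35.20° ≤ 2α = 66.05°  →  valid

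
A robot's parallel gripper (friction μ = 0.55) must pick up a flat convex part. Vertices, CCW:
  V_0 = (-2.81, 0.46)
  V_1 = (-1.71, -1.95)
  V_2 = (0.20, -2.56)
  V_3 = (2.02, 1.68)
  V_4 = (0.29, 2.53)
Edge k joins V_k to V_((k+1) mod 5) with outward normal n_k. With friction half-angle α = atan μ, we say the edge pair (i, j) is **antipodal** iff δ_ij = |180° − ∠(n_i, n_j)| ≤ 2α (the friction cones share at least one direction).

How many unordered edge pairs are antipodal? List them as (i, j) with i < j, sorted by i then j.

count = 5; pairs: (0,2), (0,3), (1,3), (1,4), (2,4)

α = atan 0.55 = 28.81°;  2α = 57.62°
n_0 = (-0.9097, -0.4152)
n_1 = (-0.3042, -0.9526)
n_2 = (+0.9189, -0.3944)
n_3 = (+0.4410, +0.8975)
n_4 = (-0.5553, +0.8316)
  (0,1): δ = 132.25°  ·
  (0,2): δ = 47.76°  ✓
  (0,3): δ = 39.30°  ✓
  (0,4): δ = 99.20°  ·
  (1,2): δ = 95.52°  ·
  (1,3): δ = 8.45°  ✓
  (1,4): δ = 51.44°  ✓
  (2,3): δ = 92.94°  ·
  (2,4): δ = 33.04°  ✓
  (3,4): δ = 120.10°  ·
antipodal pairs: 5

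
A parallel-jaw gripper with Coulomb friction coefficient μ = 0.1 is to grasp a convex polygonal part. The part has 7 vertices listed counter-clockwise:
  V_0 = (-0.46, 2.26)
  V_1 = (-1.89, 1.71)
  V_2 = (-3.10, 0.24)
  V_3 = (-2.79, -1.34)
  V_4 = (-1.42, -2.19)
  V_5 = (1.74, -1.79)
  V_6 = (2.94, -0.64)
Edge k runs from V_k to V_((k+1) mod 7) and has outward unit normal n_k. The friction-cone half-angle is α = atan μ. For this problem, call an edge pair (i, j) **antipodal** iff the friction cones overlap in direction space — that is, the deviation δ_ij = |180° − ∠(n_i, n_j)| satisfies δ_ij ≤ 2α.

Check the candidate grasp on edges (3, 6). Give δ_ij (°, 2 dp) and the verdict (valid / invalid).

α = atan 0.1 = 5.71°;  2α = 11.42°
edge 3: e_3 = (+1.37, -0.85);  n_3 = (-0.5272, -0.8497)
edge 6: e_6 = (-3.40, +2.90);  n_6 = (+0.6489, +0.7608)
∠(n_3, n_6) = 171.35°
δ = |180° − 171.35°| = 8.65°
8.65° ≤ 2α = 11.42°  →  valid

δ = 8.65°, valid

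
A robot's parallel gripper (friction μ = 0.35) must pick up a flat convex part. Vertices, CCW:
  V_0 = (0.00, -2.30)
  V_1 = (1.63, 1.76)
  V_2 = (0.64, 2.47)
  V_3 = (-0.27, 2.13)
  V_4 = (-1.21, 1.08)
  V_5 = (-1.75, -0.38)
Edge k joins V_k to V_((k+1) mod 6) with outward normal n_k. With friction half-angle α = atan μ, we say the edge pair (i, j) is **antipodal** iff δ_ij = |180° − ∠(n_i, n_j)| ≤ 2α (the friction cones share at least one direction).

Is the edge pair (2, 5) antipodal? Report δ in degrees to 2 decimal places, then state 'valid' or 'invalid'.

δ = 68.14°, invalid

α = atan 0.35 = 19.29°;  2α = 38.58°
edge 2: e_2 = (-0.91, -0.34);  n_2 = (-0.3500, +0.9368)
edge 5: e_5 = (+1.75, -1.92);  n_5 = (-0.7391, -0.6736)
∠(n_2, n_5) = 111.86°
δ = |180° − 111.86°| = 68.14°
68.14° > 2α = 38.58°  →  invalid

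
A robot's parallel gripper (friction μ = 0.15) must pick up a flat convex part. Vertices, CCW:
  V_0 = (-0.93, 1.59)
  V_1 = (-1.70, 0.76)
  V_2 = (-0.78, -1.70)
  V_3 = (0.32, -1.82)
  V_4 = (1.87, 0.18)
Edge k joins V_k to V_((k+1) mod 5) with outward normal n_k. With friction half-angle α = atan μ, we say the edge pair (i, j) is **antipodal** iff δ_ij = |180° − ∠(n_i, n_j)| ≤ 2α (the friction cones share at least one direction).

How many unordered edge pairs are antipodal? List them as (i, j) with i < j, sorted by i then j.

α = atan 0.15 = 8.53°;  2α = 17.06°
n_0 = (-0.7331, +0.6801)
n_1 = (-0.9366, -0.3503)
n_2 = (-0.1084, -0.9941)
n_3 = (+0.7904, -0.6126)
n_4 = (+0.4498, +0.8931)
  (0,1): δ = 116.64°  ·
  (0,2): δ = 53.37°  ·
  (0,3): δ = 5.08°  ✓
  (0,4): δ = 106.12°  ·
  (1,2): δ = 116.73°  ·
  (1,3): δ = 58.28°  ·
  (1,4): δ = 42.77°  ·
  (2,3): δ = 121.55°  ·
  (2,4): δ = 20.50°  ·
  (3,4): δ = 78.95°  ·
antipodal pairs: 1

count = 1; pairs: (0,3)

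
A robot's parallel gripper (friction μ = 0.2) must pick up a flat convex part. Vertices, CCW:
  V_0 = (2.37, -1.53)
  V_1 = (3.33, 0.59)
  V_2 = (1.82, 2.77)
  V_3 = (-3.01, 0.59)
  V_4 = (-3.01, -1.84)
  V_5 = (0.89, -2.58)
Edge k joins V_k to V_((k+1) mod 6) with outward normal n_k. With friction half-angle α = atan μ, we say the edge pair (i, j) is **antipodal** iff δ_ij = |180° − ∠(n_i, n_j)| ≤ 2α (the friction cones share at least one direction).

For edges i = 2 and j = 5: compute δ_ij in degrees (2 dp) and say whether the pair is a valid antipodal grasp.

α = atan 0.2 = 11.31°;  2α = 22.62°
edge 2: e_2 = (-4.83, -2.18);  n_2 = (-0.4114, +0.9115)
edge 5: e_5 = (+1.48, +1.05);  n_5 = (+0.5786, -0.8156)
∠(n_2, n_5) = 168.94°
δ = |180° − 168.94°| = 11.06°
11.06° ≤ 2α = 22.62°  →  valid

δ = 11.06°, valid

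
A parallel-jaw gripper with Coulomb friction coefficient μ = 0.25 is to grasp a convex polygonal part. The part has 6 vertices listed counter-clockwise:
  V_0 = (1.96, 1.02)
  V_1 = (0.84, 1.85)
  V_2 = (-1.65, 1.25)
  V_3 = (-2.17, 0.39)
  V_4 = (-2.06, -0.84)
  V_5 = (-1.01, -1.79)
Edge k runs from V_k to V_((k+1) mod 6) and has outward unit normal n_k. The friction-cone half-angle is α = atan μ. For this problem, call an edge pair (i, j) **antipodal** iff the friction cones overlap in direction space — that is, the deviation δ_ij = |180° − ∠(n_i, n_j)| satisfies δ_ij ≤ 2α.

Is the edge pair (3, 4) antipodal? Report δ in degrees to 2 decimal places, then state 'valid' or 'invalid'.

δ = 137.25°, invalid

α = atan 0.25 = 14.04°;  2α = 28.07°
edge 3: e_3 = (+0.11, -1.23);  n_3 = (-0.9960, -0.0891)
edge 4: e_4 = (+1.05, -0.95);  n_4 = (-0.6709, -0.7415)
∠(n_3, n_4) = 42.75°
δ = |180° − 42.75°| = 137.25°
137.25° > 2α = 28.07°  →  invalid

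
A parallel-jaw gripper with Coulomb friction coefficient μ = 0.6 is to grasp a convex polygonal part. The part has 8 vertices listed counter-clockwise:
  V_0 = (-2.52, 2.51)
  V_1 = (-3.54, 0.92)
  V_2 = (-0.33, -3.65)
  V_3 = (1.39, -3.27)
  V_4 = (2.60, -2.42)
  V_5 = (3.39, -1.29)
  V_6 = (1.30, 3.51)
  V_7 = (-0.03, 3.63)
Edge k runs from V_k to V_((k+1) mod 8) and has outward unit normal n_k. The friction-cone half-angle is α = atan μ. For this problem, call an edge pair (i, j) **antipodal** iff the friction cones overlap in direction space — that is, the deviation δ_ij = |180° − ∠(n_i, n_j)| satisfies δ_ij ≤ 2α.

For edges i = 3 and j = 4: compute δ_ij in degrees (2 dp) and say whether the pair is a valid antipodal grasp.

δ = 160.05°, invalid

α = atan 0.6 = 30.96°;  2α = 61.93°
edge 3: e_3 = (+1.21, +0.85);  n_3 = (+0.5748, -0.8183)
edge 4: e_4 = (+0.79, +1.13);  n_4 = (+0.8196, -0.5730)
∠(n_3, n_4) = 19.95°
δ = |180° − 19.95°| = 160.05°
160.05° > 2α = 61.93°  →  invalid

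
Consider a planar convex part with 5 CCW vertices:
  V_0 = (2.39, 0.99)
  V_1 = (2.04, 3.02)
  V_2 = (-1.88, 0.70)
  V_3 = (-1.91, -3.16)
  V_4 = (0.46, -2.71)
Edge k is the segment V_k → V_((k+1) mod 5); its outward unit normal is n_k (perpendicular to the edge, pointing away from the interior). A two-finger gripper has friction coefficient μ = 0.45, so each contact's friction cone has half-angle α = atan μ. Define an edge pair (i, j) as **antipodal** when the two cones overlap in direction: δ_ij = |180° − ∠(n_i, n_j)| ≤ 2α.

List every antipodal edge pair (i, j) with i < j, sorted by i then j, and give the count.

count = 4; pairs: (0,2), (1,3), (1,4), (2,4)

α = atan 0.45 = 24.23°;  2α = 48.46°
n_0 = (+0.9855, +0.1699)
n_1 = (-0.5093, +0.8606)
n_2 = (-1.0000, +0.0078)
n_3 = (+0.1865, -0.9824)
n_4 = (+0.8866, -0.4625)
  (0,1): δ = 69.16°  ·
  (0,2): δ = 10.23°  ✓
  (0,3): δ = 90.97°  ·
  (0,4): δ = 142.67°  ·
  (1,2): δ = 121.06°  ·
  (1,3): δ = 19.87°  ✓
  (1,4): δ = 31.83°  ✓
  (2,3): δ = 78.80°  ·
  (2,4): δ = 27.10°  ✓
  (3,4): δ = 128.30°  ·
antipodal pairs: 4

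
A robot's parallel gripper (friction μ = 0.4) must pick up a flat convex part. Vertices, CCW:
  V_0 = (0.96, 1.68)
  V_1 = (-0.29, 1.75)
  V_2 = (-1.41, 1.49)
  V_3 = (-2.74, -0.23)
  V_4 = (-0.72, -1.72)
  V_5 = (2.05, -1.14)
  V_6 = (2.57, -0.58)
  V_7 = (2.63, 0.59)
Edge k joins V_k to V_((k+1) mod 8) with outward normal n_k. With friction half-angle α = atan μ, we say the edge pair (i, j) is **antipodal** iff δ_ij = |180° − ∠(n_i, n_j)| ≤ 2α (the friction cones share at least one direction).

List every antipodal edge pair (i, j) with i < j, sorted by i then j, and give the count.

α = atan 0.4 = 21.80°;  2α = 43.60°
n_0 = (+0.0559, +0.9984)
n_1 = (-0.2261, +0.9741)
n_2 = (-0.7911, +0.6117)
n_3 = (-0.5936, -0.8048)
n_4 = (+0.2049, -0.9788)
n_5 = (+0.7328, -0.6805)
n_6 = (+0.9987, -0.0512)
n_7 = (+0.5466, +0.8374)
  (0,1): δ = 163.73°  ·
  (0,2): δ = 124.51°  ·
  (0,3): δ = 33.21°  ✓
  (0,4): δ = 15.03°  ✓
  (0,5): δ = 50.33°  ·
  (0,6): δ = 90.27°  ·
  (0,7): δ = 150.07°  ·
  (1,2): δ = 140.78°  ·
  (1,3): δ = 49.48°  ·
  (1,4): δ = 1.24°  ✓
  (1,5): δ = 34.05°  ✓
  (1,6): δ = 74.00°  ·
  (1,7): δ = 133.80°  ·
  (2,3): δ = 88.70°  ·
  (2,4): δ = 40.46°  ✓
  (2,5): δ = 5.17°  ✓
  (2,6): δ = 34.78°  ✓
  (2,7): δ = 94.58°  ·
  (3,4): δ = 131.76°  ·
  (3,5): δ = 96.47°  ·
  (3,6): δ = 56.52°  ·
  (3,7): δ = 3.28°  ✓
  (4,5): δ = 144.71°  ·
  (4,6): δ = 104.76°  ·
  (4,7): δ = 44.96°  ·
  (5,6): δ = 140.06°  ·
  (5,7): δ = 80.25°  ·
  (6,7): δ = 120.20°  ·
antipodal pairs: 8

count = 8; pairs: (0,3), (0,4), (1,4), (1,5), (2,4), (2,5), (2,6), (3,7)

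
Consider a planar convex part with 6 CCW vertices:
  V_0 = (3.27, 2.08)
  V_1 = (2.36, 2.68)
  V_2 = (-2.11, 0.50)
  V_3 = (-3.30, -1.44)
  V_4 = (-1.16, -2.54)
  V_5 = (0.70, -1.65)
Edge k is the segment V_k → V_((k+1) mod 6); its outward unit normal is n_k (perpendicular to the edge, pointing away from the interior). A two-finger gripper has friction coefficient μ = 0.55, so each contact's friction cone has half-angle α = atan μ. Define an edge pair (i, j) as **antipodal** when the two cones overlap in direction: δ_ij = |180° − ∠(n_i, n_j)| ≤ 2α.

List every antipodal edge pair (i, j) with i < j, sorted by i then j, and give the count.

count = 6; pairs: (0,3), (1,3), (1,4), (1,5), (2,4), (2,5)

α = atan 0.55 = 28.81°;  2α = 57.62°
n_0 = (+0.5505, +0.8349)
n_1 = (-0.4383, +0.8988)
n_2 = (-0.8524, +0.5229)
n_3 = (-0.4572, -0.8894)
n_4 = (+0.4316, -0.9021)
n_5 = (+0.8235, -0.5674)
  (0,1): δ = 120.60°  ·
  (0,2): δ = 88.13°  ·
  (0,3): δ = 6.19°  ✓
  (0,4): δ = 58.97°  ·
  (0,5): δ = 88.83°  ·
  (1,2): δ = 147.52°  ·
  (1,3): δ = 53.20°  ✓
  (1,4): δ = 0.43°  ✓
  (1,5): δ = 29.43°  ✓
  (2,3): δ = 85.68°  ·
  (2,4): δ = 32.90°  ✓
  (2,5): δ = 3.04°  ✓
  (3,4): δ = 127.23°  ·
  (3,5): δ = 97.36°  ·
  (4,5): δ = 150.14°  ·
antipodal pairs: 6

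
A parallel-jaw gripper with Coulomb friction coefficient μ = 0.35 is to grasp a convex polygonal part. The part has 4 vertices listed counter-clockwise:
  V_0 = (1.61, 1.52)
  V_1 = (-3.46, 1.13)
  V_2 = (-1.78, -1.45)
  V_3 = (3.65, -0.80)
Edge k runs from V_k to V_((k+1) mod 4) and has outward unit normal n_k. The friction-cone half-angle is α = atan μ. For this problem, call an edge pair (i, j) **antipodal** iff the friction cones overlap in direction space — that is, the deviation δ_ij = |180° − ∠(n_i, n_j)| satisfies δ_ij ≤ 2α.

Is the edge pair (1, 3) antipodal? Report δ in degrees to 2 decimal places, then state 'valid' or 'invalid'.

α = atan 0.35 = 19.29°;  2α = 38.58°
edge 1: e_1 = (+1.68, -2.58);  n_1 = (-0.8380, -0.5457)
edge 3: e_3 = (-2.04, +2.32);  n_3 = (+0.7510, +0.6603)
∠(n_1, n_3) = 171.75°
δ = |180° − 171.75°| = 8.25°
8.25° ≤ 2α = 38.58°  →  valid

δ = 8.25°, valid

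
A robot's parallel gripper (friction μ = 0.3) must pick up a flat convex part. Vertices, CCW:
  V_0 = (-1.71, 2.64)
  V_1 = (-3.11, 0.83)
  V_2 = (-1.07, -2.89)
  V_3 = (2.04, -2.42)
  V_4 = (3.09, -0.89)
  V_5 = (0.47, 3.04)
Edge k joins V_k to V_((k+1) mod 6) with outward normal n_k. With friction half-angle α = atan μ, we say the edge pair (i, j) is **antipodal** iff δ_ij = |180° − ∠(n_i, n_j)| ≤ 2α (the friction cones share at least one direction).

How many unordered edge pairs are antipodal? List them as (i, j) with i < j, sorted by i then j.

count = 3; pairs: (0,3), (1,4), (2,5)

α = atan 0.3 = 16.70°;  2α = 33.40°
n_0 = (-0.7910, +0.6118)
n_1 = (-0.8768, -0.4808)
n_2 = (+0.1494, -0.9888)
n_3 = (+0.8245, -0.5658)
n_4 = (+0.8321, +0.5547)
n_5 = (-0.1805, +0.9836)
  (0,1): δ = 113.54°  ·
  (0,2): δ = 43.68°  ·
  (0,3): δ = 3.26°  ✓
  (0,4): δ = 71.41°  ·
  (0,5): δ = 138.12°  ·
  (1,2): δ = 110.15°  ·
  (1,3): δ = 63.20°  ·
  (1,4): δ = 4.95°  ✓
  (1,5): δ = 71.66°  ·
  (2,3): δ = 133.05°  ·
  (2,4): δ = 64.90°  ·
  (2,5): δ = 1.80°  ✓
  (3,4): δ = 111.85°  ·
  (3,5): δ = 45.14°  ·
  (4,5): δ = 113.29°  ·
antipodal pairs: 3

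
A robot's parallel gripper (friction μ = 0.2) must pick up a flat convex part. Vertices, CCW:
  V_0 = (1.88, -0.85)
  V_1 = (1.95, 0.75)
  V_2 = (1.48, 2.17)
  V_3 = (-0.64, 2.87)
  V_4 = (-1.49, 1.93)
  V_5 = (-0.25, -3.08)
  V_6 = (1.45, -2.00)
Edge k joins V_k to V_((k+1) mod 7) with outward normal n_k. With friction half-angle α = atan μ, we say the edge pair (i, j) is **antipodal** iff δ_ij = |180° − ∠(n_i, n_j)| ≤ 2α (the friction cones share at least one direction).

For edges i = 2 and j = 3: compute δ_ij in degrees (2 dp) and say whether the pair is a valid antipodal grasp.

α = atan 0.2 = 11.31°;  2α = 22.62°
edge 2: e_2 = (-2.12, +0.70);  n_2 = (+0.3135, +0.9496)
edge 3: e_3 = (-0.85, -0.94);  n_3 = (-0.7417, +0.6707)
∠(n_2, n_3) = 66.15°
δ = |180° − 66.15°| = 113.85°
113.85° > 2α = 22.62°  →  invalid

δ = 113.85°, invalid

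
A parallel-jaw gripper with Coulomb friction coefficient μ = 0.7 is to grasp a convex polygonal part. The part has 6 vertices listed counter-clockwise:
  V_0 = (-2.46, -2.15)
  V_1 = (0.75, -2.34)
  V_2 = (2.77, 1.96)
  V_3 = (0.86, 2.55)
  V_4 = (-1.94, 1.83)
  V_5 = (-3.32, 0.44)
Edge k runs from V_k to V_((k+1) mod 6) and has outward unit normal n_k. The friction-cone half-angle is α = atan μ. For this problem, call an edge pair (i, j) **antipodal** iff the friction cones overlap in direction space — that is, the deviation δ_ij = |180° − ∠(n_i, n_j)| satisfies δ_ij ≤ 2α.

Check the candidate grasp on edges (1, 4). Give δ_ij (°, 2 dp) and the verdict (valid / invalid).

α = atan 0.7 = 34.99°;  2α = 69.98°
edge 1: e_1 = (+2.02, +4.30);  n_1 = (+0.9051, -0.4252)
edge 4: e_4 = (-1.38, -1.39);  n_4 = (-0.7097, +0.7045)
∠(n_1, n_4) = 160.37°
δ = |180° − 160.37°| = 19.63°
19.63° ≤ 2α = 69.98°  →  valid

δ = 19.63°, valid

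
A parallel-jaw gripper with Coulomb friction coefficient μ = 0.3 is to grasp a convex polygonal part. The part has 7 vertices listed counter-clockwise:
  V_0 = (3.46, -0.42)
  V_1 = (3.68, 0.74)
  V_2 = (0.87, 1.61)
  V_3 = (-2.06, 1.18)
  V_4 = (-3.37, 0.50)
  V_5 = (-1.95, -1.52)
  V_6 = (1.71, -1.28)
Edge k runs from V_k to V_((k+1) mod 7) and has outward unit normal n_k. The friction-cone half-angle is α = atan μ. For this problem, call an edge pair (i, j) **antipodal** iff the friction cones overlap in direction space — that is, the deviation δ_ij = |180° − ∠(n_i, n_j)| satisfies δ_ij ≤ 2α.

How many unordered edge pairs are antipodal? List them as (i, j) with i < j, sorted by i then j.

α = atan 0.3 = 16.70°;  2α = 33.40°
n_0 = (+0.9825, -0.1863)
n_1 = (+0.2958, +0.9553)
n_2 = (-0.1452, +0.9894)
n_3 = (-0.4607, +0.8875)
n_4 = (-0.8181, -0.5751)
n_5 = (+0.0654, -0.9979)
n_6 = (+0.4410, -0.8975)
  (0,1): δ = 96.46°  ·
  (0,2): δ = 70.91°  ·
  (0,3): δ = 51.83°  ·
  (0,4): δ = 45.84°  ·
  (0,5): δ = 104.49°  ·
  (0,6): δ = 126.91°  ·
  (1,2): δ = 154.45°  ·
  (1,3): δ = 135.36°  ·
  (1,4): δ = 37.69°  ·
  (1,5): δ = 20.95°  ✓
  (1,6): δ = 43.37°  ·
  (2,3): δ = 160.92°  ·
  (2,4): δ = 63.24°  ·
  (2,5): δ = 4.60°  ✓
  (2,6): δ = 17.82°  ✓
  (3,4): δ = 82.33°  ·
  (3,5): δ = 23.68°  ✓
  (3,6): δ = 1.26°  ✓
  (4,5): δ = 121.35°  ·
  (4,6): δ = 98.94°  ·
  (5,6): δ = 157.58°  ·
antipodal pairs: 5

count = 5; pairs: (1,5), (2,5), (2,6), (3,5), (3,6)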